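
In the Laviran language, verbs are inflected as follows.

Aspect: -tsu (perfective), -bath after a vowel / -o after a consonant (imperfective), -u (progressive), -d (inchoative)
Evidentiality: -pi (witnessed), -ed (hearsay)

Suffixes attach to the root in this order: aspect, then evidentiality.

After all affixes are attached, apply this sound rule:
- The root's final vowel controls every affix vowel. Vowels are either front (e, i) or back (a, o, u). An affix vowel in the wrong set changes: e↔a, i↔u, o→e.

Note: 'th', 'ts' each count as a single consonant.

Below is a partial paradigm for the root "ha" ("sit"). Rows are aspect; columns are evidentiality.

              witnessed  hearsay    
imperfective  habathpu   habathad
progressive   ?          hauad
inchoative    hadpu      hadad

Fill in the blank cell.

haupu

Attach aspect progressive -u → hau.
Attach evidentiality witnessed -pi → haupi.
Apply vowel harmony: haupi → haupu.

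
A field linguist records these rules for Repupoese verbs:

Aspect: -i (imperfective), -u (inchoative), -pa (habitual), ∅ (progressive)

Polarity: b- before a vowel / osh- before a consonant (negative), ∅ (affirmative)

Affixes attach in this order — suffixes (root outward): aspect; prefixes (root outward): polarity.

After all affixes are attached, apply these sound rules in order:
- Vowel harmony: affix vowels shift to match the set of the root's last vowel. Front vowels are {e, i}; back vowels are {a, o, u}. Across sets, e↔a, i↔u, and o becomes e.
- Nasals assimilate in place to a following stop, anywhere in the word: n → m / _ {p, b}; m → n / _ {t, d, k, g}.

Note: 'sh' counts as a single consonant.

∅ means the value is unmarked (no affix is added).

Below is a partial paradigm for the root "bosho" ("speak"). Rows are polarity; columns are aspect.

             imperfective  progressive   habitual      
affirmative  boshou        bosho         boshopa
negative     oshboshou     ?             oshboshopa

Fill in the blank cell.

aspect = progressive: zero marking, form stays bosho.
Attach polarity negative osh- (before consonant 'b') → oshbosho.
Vowel harmony: no change.
Nasal assimilation: no change.

oshbosho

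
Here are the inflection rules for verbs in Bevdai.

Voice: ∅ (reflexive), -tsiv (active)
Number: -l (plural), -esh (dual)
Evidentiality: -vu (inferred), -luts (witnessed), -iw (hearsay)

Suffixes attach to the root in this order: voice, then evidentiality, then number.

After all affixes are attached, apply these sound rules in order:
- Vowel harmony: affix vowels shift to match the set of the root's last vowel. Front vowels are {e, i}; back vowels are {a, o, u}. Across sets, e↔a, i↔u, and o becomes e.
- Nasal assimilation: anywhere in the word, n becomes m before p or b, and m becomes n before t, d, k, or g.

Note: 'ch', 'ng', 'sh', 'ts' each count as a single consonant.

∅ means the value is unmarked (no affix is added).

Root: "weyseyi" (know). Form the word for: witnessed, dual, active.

Attach voice active -tsiv → weyseyitsiv.
Attach evidentiality witnessed -luts → weyseyitsivluts.
Attach number dual -esh → weyseyitsivlutsesh.
Apply vowel harmony: weyseyitsivlutsesh → weyseyitsivlitsesh.
Nasal assimilation: no change.

weyseyitsivlitsesh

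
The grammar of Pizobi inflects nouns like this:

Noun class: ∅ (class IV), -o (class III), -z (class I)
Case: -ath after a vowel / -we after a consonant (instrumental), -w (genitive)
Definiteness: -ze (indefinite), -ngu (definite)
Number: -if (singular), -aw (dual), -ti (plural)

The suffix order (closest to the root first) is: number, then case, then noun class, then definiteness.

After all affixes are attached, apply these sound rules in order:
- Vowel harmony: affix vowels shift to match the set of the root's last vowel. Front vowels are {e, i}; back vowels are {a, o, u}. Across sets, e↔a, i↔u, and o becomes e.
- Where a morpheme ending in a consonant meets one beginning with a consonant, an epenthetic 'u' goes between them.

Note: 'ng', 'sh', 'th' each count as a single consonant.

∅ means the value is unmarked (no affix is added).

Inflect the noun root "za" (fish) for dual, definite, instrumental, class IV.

zaawuwangu

Attach number dual -aw → zaaw.
Attach case instrumental -we (after consonant 'w') → zaawwe.
noun class = class IV: zero marking, form stays zaawwe.
Attach definiteness definite -ngu → zaawwengu.
Apply vowel harmony: zaawwengu → zaawwangu.
Apply epenthesis: zaawwangu → zaawuwangu.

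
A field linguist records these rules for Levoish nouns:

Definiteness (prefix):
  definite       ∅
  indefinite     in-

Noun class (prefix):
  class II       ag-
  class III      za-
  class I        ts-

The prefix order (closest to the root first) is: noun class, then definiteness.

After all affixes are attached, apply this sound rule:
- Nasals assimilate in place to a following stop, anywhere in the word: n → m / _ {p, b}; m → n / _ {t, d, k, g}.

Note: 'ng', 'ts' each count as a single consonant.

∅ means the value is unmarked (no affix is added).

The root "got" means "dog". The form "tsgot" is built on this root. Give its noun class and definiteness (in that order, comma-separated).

class I, definite

Segment: ts-got.
noun class: ts- → class I.
definiteness: ∅ → definite.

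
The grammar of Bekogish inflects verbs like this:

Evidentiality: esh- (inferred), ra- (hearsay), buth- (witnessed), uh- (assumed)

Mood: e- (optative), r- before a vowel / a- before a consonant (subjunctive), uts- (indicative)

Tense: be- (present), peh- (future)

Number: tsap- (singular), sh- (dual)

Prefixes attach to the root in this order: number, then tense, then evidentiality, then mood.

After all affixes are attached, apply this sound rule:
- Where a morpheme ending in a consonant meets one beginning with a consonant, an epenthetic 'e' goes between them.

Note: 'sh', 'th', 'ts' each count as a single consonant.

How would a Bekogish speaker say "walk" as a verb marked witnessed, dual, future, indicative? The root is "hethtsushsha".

Attach number dual sh- → shhethtsushsha.
Attach tense future peh- → pehshhethtsushsha.
Attach evidentiality witnessed buth- → buthpehshhethtsushsha.
Attach mood indicative uts- → utsbuthpehshhethtsushsha.
Apply epenthesis: utsbuthpehshhethtsushsha → utsebuthepeheshehethtsushsha.

utsebuthepeheshehethtsushsha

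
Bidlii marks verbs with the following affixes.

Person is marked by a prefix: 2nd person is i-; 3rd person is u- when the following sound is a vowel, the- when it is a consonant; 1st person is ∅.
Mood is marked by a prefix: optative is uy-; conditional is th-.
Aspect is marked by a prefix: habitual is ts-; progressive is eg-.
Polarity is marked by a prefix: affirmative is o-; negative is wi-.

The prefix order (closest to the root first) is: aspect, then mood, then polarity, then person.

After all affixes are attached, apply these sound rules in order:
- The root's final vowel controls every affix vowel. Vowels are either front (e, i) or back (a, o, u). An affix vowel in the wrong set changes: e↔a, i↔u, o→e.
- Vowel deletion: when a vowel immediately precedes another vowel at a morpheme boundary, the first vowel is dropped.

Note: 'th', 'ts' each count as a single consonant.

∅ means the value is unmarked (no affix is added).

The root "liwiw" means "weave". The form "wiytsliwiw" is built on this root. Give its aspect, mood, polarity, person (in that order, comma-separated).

Segment: wi-uy-ts-liwiw.
aspect: ts- → habitual.
mood: uy- → optative.
polarity: wi- → negative.
person: ∅ → 1st person.

habitual, optative, negative, 1st person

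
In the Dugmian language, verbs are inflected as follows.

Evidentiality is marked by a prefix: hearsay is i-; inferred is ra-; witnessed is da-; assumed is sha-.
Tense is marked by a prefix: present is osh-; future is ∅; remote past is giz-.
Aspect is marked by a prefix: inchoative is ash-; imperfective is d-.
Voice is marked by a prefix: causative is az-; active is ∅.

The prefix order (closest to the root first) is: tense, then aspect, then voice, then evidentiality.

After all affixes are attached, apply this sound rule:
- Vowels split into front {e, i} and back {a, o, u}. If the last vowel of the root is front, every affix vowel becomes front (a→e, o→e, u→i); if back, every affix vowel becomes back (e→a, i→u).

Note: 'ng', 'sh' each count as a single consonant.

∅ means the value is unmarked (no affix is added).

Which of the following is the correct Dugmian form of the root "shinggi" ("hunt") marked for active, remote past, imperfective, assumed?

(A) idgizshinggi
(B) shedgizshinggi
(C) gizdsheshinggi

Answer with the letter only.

B

Attach tense remote past giz- → gizshinggi.
Attach aspect imperfective d- → dgizshinggi.
voice = active: zero marking, form stays dgizshinggi.
Attach evidentiality assumed sha- → shadgizshinggi.
Apply vowel harmony: shadgizshinggi → shedgizshinggi.
So the correct form is shedgizshinggi, option (B).
(A) idgizshinggi is wrong: it uses hearsay instead of assumed for evidentiality.
(C) gizdsheshinggi is wrong: it has the affixes in the wrong order.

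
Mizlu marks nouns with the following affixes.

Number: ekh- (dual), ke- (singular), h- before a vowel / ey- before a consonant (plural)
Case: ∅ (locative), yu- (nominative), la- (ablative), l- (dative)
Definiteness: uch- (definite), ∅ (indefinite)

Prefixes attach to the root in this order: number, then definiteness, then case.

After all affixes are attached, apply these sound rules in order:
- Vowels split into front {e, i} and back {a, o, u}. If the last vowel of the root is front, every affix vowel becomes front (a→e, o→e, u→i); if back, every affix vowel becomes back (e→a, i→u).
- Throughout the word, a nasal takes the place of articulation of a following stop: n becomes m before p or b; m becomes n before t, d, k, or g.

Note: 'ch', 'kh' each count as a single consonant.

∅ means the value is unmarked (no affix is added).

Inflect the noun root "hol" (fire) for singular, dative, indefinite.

Attach number singular ke- → kehol.
definiteness = indefinite: zero marking, form stays kehol.
Attach case dative l- → lkehol.
Apply vowel harmony: lkehol → lkahol.
Nasal assimilation: no change.

lkahol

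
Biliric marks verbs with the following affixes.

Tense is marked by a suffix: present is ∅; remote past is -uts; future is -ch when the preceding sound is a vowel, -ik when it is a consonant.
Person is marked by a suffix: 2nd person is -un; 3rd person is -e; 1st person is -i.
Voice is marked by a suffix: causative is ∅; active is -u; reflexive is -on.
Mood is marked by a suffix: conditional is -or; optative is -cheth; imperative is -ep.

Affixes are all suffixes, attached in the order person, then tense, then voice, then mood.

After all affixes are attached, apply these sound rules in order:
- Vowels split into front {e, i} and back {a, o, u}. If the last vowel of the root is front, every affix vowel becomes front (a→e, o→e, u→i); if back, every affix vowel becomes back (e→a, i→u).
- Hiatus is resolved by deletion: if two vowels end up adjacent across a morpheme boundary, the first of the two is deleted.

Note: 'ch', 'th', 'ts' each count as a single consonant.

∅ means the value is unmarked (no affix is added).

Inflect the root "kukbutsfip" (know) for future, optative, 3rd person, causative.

Attach person 3rd person -e → kukbutsfipe.
Attach tense future -ch (after vowel 'e') → kukbutsfipech.
voice = causative: zero marking, form stays kukbutsfipech.
Attach mood optative -cheth → kukbutsfipechcheth.
Vowel harmony: no change.
Vowel deletion: no change.

kukbutsfipechcheth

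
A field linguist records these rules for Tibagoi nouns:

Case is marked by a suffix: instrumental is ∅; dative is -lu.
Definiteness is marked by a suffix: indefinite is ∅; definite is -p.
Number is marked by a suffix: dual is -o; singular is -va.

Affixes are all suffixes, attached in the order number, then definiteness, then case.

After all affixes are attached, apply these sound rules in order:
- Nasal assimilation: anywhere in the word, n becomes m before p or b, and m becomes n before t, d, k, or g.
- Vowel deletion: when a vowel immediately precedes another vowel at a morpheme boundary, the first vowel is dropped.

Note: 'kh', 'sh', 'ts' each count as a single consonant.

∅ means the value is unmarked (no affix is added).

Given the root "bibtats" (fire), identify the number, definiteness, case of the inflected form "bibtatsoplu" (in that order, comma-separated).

dual, definite, dative

Segment: bibtats-o-p-lu.
number: -o → dual.
definiteness: -p → definite.
case: -lu → dative.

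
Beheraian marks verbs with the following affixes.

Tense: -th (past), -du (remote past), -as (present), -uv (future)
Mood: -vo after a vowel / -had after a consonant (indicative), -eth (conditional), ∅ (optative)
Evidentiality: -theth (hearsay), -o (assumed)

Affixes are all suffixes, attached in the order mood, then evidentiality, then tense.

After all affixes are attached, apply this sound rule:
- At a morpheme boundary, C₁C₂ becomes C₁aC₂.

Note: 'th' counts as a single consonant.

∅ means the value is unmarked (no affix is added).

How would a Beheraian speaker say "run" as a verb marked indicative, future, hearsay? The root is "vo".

vovothethuv

Attach mood indicative -vo (after vowel 'o') → vovo.
Attach evidentiality hearsay -theth → vovotheth.
Attach tense future -uv → vovothethuv.
Epenthesis: no change.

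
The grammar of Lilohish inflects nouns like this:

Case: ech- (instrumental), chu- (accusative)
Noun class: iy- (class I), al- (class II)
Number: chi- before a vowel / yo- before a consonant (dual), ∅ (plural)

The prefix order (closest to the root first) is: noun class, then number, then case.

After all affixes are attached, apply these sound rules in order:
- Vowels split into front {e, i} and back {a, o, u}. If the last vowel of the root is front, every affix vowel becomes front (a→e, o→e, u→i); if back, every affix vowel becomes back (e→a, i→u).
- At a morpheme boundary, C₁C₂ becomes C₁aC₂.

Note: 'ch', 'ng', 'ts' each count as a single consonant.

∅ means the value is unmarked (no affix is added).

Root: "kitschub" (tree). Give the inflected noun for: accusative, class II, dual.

Attach noun class class II al- → alkitschub.
Attach number dual chi- (before vowel 'a') → chialkitschub.
Attach case accusative chu- → chuchialkitschub.
Apply vowel harmony: chuchialkitschub → chuchualkitschub.
Apply epenthesis: chuchualkitschub → chuchualakitschub.

chuchualakitschub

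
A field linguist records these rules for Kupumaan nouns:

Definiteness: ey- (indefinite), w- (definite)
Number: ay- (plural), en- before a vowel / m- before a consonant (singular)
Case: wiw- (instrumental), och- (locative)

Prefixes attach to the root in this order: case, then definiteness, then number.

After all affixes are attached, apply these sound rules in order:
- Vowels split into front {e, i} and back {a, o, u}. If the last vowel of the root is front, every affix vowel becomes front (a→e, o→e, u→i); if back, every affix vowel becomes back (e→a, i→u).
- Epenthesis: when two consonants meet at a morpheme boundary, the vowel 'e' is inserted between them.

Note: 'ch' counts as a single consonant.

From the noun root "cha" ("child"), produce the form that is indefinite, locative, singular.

anayochecha

Attach case locative och- → ochcha.
Attach definiteness indefinite ey- → eyochcha.
Attach number singular en- (before vowel 'e') → eneyochcha.
Apply vowel harmony: eneyochcha → anayochcha.
Apply epenthesis: anayochcha → anayochecha.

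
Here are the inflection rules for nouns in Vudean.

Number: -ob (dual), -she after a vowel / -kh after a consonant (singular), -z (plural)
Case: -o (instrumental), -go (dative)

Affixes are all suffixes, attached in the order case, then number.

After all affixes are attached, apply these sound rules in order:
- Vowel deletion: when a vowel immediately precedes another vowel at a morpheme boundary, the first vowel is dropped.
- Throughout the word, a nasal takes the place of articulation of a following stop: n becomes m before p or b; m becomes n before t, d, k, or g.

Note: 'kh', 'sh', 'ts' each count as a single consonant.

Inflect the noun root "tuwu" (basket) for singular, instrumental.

Attach case instrumental -o → tuwuo.
Attach number singular -she (after vowel 'o') → tuwuoshe.
Apply vowel deletion: tuwuoshe → tuwoshe.
Nasal assimilation: no change.

tuwoshe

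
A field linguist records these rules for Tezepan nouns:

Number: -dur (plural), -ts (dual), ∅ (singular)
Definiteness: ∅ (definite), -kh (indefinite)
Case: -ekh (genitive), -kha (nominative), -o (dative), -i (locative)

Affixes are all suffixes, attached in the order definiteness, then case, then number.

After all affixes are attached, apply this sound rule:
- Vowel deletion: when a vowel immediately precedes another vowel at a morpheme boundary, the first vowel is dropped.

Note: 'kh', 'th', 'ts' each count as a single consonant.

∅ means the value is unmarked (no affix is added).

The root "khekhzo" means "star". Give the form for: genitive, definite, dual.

khekhzekhts

definiteness = definite: zero marking, form stays khekhzo.
Attach case genitive -ekh → khekhzoekh.
Attach number dual -ts → khekhzoekhts.
Apply vowel deletion: khekhzoekhts → khekhzekhts.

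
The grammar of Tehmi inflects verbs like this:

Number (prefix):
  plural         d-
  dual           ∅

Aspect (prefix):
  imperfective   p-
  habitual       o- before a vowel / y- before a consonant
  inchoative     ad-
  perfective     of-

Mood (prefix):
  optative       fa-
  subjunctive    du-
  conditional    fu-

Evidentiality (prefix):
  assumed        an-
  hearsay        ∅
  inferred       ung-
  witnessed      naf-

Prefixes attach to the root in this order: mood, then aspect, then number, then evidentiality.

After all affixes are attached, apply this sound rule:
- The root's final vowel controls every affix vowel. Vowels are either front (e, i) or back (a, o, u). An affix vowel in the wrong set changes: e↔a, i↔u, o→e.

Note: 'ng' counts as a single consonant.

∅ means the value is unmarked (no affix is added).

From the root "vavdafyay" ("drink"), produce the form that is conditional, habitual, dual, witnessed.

nafyfuvavdafyay

Attach mood conditional fu- → fuvavdafyay.
Attach aspect habitual y- (before consonant 'f') → yfuvavdafyay.
number = dual: zero marking, form stays yfuvavdafyay.
Attach evidentiality witnessed naf- → nafyfuvavdafyay.
Vowel harmony: no change.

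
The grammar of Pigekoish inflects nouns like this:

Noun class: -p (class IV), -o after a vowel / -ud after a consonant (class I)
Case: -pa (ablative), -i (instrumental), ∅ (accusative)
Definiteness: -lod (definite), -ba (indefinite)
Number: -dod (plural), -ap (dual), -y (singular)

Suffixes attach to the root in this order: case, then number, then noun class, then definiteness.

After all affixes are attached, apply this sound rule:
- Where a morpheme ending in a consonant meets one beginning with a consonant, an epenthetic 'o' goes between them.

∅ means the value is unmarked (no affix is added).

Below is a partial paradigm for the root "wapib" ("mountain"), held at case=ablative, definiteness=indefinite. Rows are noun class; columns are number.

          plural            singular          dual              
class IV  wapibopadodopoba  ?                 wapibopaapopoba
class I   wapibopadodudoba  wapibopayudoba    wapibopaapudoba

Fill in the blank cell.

wapibopayopoba

Attach case ablative -pa → wapibpa.
Attach number singular -y → wapibpay.
Attach noun class class IV -p → wapibpayp.
Attach definiteness indefinite -ba → wapibpaypba.
Apply epenthesis: wapibpaypba → wapibopayopoba.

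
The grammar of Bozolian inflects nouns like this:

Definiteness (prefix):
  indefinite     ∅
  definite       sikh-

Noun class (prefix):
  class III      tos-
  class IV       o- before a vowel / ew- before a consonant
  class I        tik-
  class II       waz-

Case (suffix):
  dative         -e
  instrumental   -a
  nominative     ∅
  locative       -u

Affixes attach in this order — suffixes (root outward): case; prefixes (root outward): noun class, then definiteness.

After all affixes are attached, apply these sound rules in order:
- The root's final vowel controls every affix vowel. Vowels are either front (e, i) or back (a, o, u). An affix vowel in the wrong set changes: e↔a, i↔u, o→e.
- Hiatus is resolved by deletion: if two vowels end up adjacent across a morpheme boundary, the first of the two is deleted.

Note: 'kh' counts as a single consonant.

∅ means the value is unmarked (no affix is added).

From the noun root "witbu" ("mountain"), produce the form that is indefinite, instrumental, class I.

tukwitba

Attach case instrumental -a → witbua.
Attach noun class class I tik- → tikwitbua.
definiteness = indefinite: zero marking, form stays tikwitbua.
Apply vowel harmony: tikwitbua → tukwitbua.
Apply vowel deletion: tukwitbua → tukwitba.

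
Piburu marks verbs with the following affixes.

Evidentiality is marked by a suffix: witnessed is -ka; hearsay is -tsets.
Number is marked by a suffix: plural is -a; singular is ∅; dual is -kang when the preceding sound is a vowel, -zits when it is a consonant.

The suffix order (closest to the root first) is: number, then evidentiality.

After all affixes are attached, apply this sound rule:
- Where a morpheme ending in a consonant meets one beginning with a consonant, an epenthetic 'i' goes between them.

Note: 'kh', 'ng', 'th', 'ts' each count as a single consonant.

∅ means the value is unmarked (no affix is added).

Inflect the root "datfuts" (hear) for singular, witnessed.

datfutsika

number = singular: zero marking, form stays datfuts.
Attach evidentiality witnessed -ka → datfutska.
Apply epenthesis: datfutska → datfutsika.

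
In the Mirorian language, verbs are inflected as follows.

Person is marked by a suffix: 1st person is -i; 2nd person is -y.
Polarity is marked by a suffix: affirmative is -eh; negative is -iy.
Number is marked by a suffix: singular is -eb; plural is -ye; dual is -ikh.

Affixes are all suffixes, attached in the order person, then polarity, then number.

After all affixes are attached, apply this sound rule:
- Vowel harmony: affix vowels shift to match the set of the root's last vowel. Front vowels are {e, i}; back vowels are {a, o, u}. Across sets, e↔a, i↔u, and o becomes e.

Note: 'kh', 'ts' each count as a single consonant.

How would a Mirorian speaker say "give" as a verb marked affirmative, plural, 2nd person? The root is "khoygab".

Attach person 2nd person -y → khoygaby.
Attach polarity affirmative -eh → khoygabyeh.
Attach number plural -ye → khoygabyehye.
Apply vowel harmony: khoygabyehye → khoygabyahya.

khoygabyahya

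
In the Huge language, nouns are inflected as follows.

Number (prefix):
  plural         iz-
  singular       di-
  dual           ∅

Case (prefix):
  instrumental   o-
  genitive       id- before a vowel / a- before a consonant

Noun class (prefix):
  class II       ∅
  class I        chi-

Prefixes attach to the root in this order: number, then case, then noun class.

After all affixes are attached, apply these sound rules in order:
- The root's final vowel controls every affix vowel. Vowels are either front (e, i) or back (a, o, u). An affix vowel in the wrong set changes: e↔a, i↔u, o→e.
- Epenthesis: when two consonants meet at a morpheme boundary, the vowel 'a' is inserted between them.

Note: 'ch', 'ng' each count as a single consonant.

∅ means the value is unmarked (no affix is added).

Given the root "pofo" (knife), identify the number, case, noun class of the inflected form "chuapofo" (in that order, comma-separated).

dual, genitive, class I

Segment: chi-a-pofo.
number: ∅ → dual.
case: id/a- → genitive.
noun class: chi- → class I.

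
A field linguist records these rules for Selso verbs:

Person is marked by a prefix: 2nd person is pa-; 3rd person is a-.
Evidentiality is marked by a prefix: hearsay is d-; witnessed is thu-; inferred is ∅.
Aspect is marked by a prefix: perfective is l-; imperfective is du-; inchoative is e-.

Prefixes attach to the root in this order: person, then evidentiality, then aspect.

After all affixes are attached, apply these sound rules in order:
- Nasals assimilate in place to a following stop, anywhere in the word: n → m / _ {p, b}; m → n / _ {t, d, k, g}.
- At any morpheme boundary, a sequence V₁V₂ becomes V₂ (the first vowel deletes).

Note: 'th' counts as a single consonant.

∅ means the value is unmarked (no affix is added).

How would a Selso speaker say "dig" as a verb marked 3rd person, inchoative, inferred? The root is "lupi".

alupi

Attach person 3rd person a- → alupi.
evidentiality = inferred: zero marking, form stays alupi.
Attach aspect inchoative e- → ealupi.
Nasal assimilation: no change.
Apply vowel deletion: ealupi → alupi.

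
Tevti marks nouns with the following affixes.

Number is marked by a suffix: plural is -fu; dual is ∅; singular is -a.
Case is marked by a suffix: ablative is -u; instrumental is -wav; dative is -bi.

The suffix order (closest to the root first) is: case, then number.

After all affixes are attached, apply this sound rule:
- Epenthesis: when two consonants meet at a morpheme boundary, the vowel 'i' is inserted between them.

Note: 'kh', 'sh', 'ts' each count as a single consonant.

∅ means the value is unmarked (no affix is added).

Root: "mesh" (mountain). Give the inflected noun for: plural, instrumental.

meshiwavifu

Attach case instrumental -wav → meshwav.
Attach number plural -fu → meshwavfu.
Apply epenthesis: meshwavfu → meshiwavifu.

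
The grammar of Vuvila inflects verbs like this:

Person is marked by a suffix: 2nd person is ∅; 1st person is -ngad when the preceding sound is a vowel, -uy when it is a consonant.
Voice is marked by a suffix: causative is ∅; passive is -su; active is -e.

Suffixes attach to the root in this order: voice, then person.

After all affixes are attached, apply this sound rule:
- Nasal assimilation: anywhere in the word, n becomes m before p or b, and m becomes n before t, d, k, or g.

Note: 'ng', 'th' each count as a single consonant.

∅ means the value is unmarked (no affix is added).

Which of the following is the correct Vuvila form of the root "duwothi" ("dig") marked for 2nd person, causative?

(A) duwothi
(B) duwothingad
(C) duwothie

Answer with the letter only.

voice = causative: zero marking, form stays duwothi.
person = 2nd person: zero marking, form stays duwothi.
Nasal assimilation: no change.
So the correct form is duwothi, option (A).
(B) duwothingad is wrong: it uses 1st person instead of 2nd person for person.
(C) duwothie is wrong: it uses active instead of causative for voice.

A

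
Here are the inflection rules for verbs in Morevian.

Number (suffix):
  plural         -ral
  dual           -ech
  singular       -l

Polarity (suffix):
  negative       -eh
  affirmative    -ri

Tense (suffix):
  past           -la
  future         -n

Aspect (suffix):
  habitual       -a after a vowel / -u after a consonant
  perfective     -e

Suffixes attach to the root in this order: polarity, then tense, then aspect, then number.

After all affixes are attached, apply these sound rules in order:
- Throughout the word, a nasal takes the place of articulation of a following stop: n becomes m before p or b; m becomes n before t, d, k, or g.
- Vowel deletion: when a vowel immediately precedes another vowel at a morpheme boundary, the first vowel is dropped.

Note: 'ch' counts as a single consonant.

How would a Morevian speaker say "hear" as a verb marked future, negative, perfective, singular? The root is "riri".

Attach polarity negative -eh → ririeh.
Attach tense future -n → ririehn.
Attach aspect perfective -e → ririehne.
Attach number singular -l → ririehnel.
Nasal assimilation: no change.
Apply vowel deletion: ririehnel → rirehnel.

rirehnel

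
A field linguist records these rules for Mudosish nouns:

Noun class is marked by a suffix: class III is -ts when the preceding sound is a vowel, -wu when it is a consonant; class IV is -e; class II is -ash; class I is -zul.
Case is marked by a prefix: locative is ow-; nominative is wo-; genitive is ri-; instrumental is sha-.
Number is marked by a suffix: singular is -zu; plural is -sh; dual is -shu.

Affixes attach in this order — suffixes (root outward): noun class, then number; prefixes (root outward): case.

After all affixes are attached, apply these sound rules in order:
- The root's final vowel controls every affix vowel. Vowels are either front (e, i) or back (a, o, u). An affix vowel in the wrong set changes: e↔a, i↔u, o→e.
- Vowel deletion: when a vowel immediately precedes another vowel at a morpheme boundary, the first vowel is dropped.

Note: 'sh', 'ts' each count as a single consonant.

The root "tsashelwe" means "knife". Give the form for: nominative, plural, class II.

Attach noun class class II -ash → tsashelweash.
Attach number plural -sh → tsashelweashsh.
Attach case nominative wo- → wotsashelweashsh.
Apply vowel harmony: wotsashelweashsh → wetsashelweeshsh.
Apply vowel deletion: wetsashelweeshsh → wetsashelweshsh.

wetsashelweshsh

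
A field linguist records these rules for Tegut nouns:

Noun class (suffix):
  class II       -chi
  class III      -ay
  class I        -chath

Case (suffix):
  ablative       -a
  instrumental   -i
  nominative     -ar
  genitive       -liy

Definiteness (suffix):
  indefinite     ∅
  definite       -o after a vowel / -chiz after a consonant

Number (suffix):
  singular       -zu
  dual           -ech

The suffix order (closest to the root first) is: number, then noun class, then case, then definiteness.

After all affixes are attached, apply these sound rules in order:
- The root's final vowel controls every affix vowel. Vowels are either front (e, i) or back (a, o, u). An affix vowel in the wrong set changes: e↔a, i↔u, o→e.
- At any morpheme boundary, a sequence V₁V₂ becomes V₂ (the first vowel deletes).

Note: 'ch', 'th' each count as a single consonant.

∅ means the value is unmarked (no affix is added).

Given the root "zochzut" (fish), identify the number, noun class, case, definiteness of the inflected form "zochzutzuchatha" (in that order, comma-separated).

singular, class I, ablative, indefinite

Segment: zochzut-zu-chath-a.
number: -zu → singular.
noun class: -chath → class I.
case: -a → ablative.
definiteness: ∅ → indefinite.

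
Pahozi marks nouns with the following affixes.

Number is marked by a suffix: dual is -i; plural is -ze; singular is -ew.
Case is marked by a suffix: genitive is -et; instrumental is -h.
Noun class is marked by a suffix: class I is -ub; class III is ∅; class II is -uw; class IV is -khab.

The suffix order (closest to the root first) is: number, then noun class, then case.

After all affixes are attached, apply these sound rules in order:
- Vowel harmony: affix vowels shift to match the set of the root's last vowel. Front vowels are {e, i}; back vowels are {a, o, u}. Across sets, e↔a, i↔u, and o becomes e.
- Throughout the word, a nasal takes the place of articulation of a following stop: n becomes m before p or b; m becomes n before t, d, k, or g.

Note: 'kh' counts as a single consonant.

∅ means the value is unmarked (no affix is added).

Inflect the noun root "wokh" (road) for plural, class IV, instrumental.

Attach number plural -ze → wokhze.
Attach noun class class IV -khab → wokhzekhab.
Attach case instrumental -h → wokhzekhabh.
Apply vowel harmony: wokhzekhabh → wokhzakhabh.
Nasal assimilation: no change.

wokhzakhabh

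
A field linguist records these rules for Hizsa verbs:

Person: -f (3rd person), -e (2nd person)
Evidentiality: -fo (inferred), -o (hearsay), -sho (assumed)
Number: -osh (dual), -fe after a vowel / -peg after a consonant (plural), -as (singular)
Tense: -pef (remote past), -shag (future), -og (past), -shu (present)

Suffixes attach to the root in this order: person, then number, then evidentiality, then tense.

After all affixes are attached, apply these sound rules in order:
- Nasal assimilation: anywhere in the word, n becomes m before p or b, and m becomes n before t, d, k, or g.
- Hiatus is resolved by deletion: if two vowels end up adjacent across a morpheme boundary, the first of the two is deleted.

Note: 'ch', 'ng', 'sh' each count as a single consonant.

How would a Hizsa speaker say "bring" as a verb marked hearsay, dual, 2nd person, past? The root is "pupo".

Attach person 2nd person -e → pupoe.
Attach number dual -osh → pupoeosh.
Attach evidentiality hearsay -o → pupoeosho.
Attach tense past -og → pupoeoshoog.
Nasal assimilation: no change.
Apply vowel deletion: pupoeoshoog → puposhog.

puposhog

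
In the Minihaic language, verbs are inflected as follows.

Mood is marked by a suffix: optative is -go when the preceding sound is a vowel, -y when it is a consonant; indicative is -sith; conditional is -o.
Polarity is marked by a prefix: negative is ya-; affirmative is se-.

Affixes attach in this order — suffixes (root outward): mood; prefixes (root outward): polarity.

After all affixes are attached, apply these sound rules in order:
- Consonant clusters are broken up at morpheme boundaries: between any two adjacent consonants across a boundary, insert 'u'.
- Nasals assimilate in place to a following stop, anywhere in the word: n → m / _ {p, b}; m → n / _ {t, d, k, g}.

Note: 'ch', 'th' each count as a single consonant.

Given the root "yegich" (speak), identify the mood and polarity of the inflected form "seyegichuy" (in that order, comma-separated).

optative, affirmative

Segment: se-yegich-y.
mood: -go/y → optative.
polarity: se- → affirmative.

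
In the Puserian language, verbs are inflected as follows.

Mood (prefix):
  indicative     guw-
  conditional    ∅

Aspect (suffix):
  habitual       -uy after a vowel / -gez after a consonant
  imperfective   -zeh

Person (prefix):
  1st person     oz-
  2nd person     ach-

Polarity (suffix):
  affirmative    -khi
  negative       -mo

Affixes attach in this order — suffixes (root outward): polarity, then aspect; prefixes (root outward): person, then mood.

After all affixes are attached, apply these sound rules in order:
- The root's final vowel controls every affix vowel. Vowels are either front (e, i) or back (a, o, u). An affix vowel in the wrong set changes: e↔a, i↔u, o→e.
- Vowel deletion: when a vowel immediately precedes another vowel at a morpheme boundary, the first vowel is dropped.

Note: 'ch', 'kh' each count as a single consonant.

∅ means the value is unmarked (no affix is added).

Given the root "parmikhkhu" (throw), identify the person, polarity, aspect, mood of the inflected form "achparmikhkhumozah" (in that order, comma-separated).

2nd person, negative, imperfective, conditional

Segment: ach-parmikhkhu-mo-zeh.
person: ach- → 2nd person.
polarity: -mo → negative.
aspect: -zeh → imperfective.
mood: ∅ → conditional.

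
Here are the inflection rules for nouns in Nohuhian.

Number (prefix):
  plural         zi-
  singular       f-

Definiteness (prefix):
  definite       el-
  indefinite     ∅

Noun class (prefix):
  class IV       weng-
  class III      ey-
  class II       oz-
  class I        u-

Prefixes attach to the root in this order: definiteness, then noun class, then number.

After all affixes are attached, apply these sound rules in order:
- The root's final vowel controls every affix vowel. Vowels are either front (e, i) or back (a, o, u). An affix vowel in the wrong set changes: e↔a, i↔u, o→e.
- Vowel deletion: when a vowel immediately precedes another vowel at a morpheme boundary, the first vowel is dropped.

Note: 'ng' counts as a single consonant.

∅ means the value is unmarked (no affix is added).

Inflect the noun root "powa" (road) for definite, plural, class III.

zayalpowa

Attach definiteness definite el- → elpowa.
Attach noun class class III ey- → eyelpowa.
Attach number plural zi- → zieyelpowa.
Apply vowel harmony: zieyelpowa → zuayalpowa.
Apply vowel deletion: zuayalpowa → zayalpowa.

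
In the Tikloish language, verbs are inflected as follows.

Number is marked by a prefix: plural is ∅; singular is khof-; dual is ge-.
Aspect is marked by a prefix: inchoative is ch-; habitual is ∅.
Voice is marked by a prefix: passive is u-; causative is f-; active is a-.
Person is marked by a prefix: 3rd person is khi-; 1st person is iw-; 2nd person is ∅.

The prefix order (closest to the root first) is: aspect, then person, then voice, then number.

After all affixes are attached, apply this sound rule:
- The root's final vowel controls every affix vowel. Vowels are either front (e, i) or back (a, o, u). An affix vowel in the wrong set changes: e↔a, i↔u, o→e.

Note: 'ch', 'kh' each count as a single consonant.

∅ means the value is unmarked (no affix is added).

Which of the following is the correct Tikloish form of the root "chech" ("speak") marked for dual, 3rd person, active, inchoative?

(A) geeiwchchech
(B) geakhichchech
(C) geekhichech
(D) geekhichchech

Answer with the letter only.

D

Attach aspect inchoative ch- → chchech.
Attach person 3rd person khi- → khichchech.
Attach voice active a- → akhichchech.
Attach number dual ge- → geakhichchech.
Apply vowel harmony: geakhichchech → geekhichchech.
So the correct form is geekhichchech, option (D).
(A) geeiwchchech is wrong: it uses 1st person instead of 3rd person for person.
(B) geakhichchech is wrong: it fails to apply the sound rule(s).
(C) geekhichech is wrong: it uses habitual instead of inchoative for aspect.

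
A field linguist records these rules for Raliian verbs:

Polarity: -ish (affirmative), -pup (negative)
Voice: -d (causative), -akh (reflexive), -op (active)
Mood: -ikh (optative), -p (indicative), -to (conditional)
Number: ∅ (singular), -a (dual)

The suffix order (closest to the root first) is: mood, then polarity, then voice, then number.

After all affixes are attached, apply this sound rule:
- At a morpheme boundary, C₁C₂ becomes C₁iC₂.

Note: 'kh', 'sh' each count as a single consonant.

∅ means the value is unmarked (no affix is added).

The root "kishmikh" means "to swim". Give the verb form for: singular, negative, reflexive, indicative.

Attach mood indicative -p → kishmikhp.
Attach polarity negative -pup → kishmikhppup.
Attach voice reflexive -akh → kishmikhppupakh.
number = singular: zero marking, form stays kishmikhppupakh.
Apply epenthesis: kishmikhppupakh → kishmikhipipupakh.

kishmikhipipupakh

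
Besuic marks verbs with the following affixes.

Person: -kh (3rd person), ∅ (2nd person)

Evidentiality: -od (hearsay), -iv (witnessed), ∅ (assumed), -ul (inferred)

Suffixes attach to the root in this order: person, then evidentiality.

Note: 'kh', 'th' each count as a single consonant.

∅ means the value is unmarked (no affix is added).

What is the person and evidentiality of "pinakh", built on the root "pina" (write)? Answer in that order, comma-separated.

3rd person, assumed

Segment: pina-kh.
person: -kh → 3rd person.
evidentiality: ∅ → assumed.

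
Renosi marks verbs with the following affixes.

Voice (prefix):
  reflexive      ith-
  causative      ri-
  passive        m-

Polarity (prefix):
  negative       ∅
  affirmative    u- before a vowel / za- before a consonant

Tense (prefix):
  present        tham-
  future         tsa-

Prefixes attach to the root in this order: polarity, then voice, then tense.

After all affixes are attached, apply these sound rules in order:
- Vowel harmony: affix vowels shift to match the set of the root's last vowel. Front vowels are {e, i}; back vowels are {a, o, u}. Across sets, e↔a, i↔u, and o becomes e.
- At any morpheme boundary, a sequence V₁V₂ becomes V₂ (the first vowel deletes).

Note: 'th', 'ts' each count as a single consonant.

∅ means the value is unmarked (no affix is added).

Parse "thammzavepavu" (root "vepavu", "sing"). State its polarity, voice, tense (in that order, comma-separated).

affirmative, passive, present

Segment: tham-m-za-vepavu.
polarity: u/za- → affirmative.
voice: m- → passive.
tense: tham- → present.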